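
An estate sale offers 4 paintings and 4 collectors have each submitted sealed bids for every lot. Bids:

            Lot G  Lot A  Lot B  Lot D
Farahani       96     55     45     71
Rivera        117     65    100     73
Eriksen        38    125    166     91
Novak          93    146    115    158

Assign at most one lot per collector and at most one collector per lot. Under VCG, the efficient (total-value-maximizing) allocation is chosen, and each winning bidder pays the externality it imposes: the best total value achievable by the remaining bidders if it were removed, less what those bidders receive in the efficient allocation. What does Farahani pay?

Farahani pays $12.

Efficient allocation: Farahani→Lot D ($71), Rivera→Lot G ($117), Eriksen→Lot B ($166), Novak→Lot A ($146); total welfare W = $500.
Farahani receives Lot D at value $71, so the others get W − 71 = $429.
Without Farahani: best allocation of the remaining 3 bidders over all 4 lots is Rivera→Lot G ($117), Eriksen→Lot B ($166), Novak→Lot D ($158), total $441.
VCG payment = (others' best without Farahani) − (others' welfare with Farahani) = 441 − 429 = $12.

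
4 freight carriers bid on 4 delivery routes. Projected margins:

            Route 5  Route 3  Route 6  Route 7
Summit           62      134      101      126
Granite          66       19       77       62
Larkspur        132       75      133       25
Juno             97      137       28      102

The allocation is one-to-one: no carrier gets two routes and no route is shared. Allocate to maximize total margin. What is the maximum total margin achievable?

Max total: $472k

Treat this as an assignment problem: match each carrier to one route.
Optimal: Summit→Route 7 ($126k), Granite→Route 6 ($77k), Larkspur→Route 5 ($132k), Juno→Route 3 ($137k) — total 126+77+132+137 = $472k.
No other one-to-one assignment exceeds $472k.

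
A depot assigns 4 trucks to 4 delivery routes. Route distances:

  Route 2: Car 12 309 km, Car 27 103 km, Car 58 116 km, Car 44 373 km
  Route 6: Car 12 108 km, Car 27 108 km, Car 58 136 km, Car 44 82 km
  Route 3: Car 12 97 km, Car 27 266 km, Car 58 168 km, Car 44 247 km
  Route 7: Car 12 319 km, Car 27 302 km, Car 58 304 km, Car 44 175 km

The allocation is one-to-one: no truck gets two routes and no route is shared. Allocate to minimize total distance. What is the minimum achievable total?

Minimum total: 496 km

This is the linear assignment problem.
Optimal: Car 12→Route 3 (97 km), Car 27→Route 6 (108 km), Car 58→Route 2 (116 km), Car 44→Route 7 (175 km) — total 97+108+116+175 = 496 km.
Column-greedy (each route in turn goes to its cheapest remaining truck) gives 586 km, worse by 90.
No other one-to-one assignment undercuts 496 km.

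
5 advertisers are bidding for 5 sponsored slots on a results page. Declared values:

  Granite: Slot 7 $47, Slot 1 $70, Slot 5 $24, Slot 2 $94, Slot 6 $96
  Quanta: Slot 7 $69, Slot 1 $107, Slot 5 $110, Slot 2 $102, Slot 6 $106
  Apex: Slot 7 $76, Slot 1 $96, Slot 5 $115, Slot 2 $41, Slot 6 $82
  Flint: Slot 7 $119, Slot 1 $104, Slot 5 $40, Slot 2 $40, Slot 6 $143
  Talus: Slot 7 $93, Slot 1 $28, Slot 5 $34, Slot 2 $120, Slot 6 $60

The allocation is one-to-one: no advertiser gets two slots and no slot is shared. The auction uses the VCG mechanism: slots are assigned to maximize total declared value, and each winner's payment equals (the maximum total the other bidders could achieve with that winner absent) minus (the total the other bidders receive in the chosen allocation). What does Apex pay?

Apex pays $3.

Efficient allocation: Granite→Slot 6 ($96), Quanta→Slot 1 ($107), Apex→Slot 5 ($115), Flint→Slot 7 ($119), Talus→Slot 2 ($120); total welfare W = $557.
Apex receives Slot 5 at value $115, so the others get W − 115 = $442.
Without Apex: best allocation of the remaining 4 bidders over all 5 slots is Granite→Slot 6 ($96), Quanta→Slot 5 ($110), Flint→Slot 7 ($119), Talus→Slot 2 ($120), total $445.
VCG payment = (others' best without Apex) − (others' welfare with Apex) = 445 − 442 = $3.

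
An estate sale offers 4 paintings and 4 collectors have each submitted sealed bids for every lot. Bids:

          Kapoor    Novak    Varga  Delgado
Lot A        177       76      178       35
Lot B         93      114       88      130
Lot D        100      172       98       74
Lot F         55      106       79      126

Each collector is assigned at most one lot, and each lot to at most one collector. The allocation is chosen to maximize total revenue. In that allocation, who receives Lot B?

Kapoor receives Lot B.

This is the linear assignment problem.
Optimal: Kapoor→Lot B ($93), Novak→Lot D ($172), Varga→Lot A ($178), Delgado→Lot F ($126) — total 93+172+178+126 = $569.
Row-greedy (each collector in turn takes its best remaining lot) gives $563, worse by 6.
Next-best assignment: Kapoor→Lot A, Novak→Lot D, Varga→Lot B, Delgado→Lot F = $563.
Kapoor's own top lot is Lot A ($177), but forcing Kapoor→Lot A and reassigning the rest optimally gives only $563 — worse by 6.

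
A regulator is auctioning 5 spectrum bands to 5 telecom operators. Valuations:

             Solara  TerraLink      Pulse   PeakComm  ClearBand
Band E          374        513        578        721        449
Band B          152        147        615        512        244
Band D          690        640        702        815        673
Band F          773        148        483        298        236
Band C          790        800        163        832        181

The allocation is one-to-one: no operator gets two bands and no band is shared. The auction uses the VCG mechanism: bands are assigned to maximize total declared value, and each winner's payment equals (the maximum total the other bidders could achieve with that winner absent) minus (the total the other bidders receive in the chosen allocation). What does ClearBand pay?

ClearBand pays $94M.

Efficient allocation: Solara→Band F ($773M), TerraLink→Band C ($800M), Pulse→Band B ($615M), PeakComm→Band E ($721M), ClearBand→Band D ($673M); total welfare W = $3582M.
ClearBand receives Band D at value $673M, so the others get W − 673 = $2909M.
Without ClearBand: best allocation of the remaining 4 bidders over all 5 bands is Solara→Band F ($773M), TerraLink→Band C ($800M), Pulse→Band B ($615M), PeakComm→Band D ($815M), total $3003M.
VCG payment = (others' best without ClearBand) − (others' welfare with ClearBand) = 3003 − 2909 = $94M.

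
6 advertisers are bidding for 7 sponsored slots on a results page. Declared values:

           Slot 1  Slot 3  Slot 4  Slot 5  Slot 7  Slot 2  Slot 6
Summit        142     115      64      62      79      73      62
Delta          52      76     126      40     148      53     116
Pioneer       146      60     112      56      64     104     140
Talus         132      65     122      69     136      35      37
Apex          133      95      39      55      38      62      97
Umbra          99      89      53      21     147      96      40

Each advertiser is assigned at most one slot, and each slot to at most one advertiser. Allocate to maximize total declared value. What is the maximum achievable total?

Max total: $754

This is a one-to-one assignment (maximum-weight bipartite matching).
Optimal: Summit→Slot 3 ($115), Delta→Slot 7 ($148), Pioneer→Slot 6 ($140), Talus→Slot 4 ($122), Apex→Slot 1 ($133), Umbra→Slot 2 ($96) — total 115+148+140+122+133+96 = $754.
Row-greedy (each advertiser in turn takes its best remaining slot) gives $743, worse by 11.
Swapping Delta↔Pioneer (Delta→Slot 6 $116, Pioneer→Slot 7 $64) loses 108.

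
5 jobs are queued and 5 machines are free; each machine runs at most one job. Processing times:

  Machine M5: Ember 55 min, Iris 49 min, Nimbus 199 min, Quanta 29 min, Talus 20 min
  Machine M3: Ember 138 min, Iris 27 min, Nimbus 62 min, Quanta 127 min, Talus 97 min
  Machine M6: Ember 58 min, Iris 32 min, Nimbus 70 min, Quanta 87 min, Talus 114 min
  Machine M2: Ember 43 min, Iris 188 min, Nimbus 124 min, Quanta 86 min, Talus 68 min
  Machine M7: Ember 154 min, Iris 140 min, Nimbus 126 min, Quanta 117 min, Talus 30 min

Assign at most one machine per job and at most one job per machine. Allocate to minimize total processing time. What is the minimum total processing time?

Min total: 196 min

Optimal: Ember→Machine M2 (43 min), Iris→Machine M6 (32 min), Nimbus→Machine M3 (62 min), Quanta→Machine M5 (29 min), Talus→Machine M7 (30 min) — total 43+32+62+29+30 = 196 min.
Row-greedy (each job in turn takes its cheapest remaining machine) gives 199 min, worse by 3.
No other one-to-one assignment undercuts 196 min.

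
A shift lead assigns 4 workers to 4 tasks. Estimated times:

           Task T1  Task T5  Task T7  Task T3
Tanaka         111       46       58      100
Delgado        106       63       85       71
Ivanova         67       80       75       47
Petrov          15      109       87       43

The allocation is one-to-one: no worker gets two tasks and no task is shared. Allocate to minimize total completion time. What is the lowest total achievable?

Minimum total: 183 min

Optimal: Tanaka→Task T7 (58 min), Delgado→Task T5 (63 min), Ivanova→Task T3 (47 min), Petrov→Task T1 (15 min) — total 58+63+47+15 = 183 min.
Column-greedy (each task in turn goes to its cheapest remaining worker) gives 207 min, worse by 24.
Next-best assignment: Tanaka→Task T5, Delgado→Task T7, Ivanova→Task T3, Petrov→Task T1 = 193 min.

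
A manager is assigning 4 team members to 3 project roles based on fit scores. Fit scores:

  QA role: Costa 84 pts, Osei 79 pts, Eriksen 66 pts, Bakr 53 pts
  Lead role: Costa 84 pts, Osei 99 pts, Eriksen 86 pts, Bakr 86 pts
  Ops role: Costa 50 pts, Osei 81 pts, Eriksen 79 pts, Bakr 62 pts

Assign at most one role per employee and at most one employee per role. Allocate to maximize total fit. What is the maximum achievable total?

Max total: 262 pts

Optimal: Costa→QA role (84 pts), Osei→Lead role (99 pts), Eriksen→Ops role (79 pts) — total 84+99+79 = 262 pts.
Swapping Osei↔Eriksen (Osei→Ops role 81 pts, Eriksen→Lead role 86 pts) loses 11.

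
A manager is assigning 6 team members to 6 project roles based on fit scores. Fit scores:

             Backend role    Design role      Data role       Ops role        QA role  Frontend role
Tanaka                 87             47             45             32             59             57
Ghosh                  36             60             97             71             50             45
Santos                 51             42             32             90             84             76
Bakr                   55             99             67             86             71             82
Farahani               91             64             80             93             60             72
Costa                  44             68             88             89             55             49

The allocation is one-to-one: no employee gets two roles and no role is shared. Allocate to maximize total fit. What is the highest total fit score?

Maximum total: 528 pts

This is a one-to-one assignment (maximum-weight bipartite matching).
Optimal: Tanaka→Backend role (87 pts), Ghosh→Data role (97 pts), Santos→QA role (84 pts), Bakr→Design role (99 pts), Farahani→Frontend role (72 pts), Costa→Ops role (89 pts) — total 87+97+84+99+72+89 = 528 pts.
Column-greedy (each role in turn goes to its best remaining employee) gives 485 pts, worse by 43.
Swapping Bakr↔Ghosh (Bakr→Data role 67 pts, Ghosh→Design role 60 pts) loses 69.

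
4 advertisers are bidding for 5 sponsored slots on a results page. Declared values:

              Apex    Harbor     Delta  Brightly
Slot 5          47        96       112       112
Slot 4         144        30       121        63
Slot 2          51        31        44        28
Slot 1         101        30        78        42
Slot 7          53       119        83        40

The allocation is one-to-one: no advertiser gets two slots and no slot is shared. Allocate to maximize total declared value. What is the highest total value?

Maximum total: $453

Optimal: Apex→Slot 4 ($144), Harbor→Slot 7 ($119), Delta→Slot 1 ($78), Brightly→Slot 5 ($112) — total 144+119+78+112 = $453.
Row-greedy (each advertiser in turn takes its best remaining slot) gives $417, worse by 36.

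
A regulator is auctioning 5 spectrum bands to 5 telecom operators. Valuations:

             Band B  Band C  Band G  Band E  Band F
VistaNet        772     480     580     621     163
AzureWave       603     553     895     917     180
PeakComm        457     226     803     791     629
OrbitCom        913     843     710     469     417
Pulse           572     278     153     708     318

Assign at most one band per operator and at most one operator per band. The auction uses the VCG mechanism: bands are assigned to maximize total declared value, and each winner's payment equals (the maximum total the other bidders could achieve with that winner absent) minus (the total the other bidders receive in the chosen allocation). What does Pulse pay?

Efficient allocation: VistaNet→Band B ($772M), AzureWave→Band G ($895M), PeakComm→Band F ($629M), OrbitCom→Band C ($843M), Pulse→Band E ($708M); total welfare W = $3847M.
Pulse receives Band E at value $708M, so the others get W − 708 = $3139M.
Without Pulse: best allocation of the remaining 4 bidders over all 5 bands is VistaNet→Band B ($772M), AzureWave→Band E ($917M), PeakComm→Band G ($803M), OrbitCom→Band C ($843M), total $3335M.
VCG payment = (others' best without Pulse) − (others' welfare with Pulse) = 3335 − 3139 = $196M.

Pulse pays $196M.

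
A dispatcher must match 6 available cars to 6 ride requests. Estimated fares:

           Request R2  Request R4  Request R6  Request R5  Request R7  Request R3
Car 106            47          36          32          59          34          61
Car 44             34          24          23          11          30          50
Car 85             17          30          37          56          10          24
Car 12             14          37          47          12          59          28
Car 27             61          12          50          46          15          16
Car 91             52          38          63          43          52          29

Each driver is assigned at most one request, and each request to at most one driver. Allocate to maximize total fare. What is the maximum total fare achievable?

Optimal: Car 106→Request R4 ($36), Car 44→Request R3 ($50), Car 85→Request R5 ($56), Car 12→Request R7 ($59), Car 27→Request R2 ($61), Car 91→Request R6 ($63) — total 36+50+56+59+61+63 = $325.
Column-greedy (each request in turn goes to its best remaining driver) gives $259, worse by 66.

Maximum total: $325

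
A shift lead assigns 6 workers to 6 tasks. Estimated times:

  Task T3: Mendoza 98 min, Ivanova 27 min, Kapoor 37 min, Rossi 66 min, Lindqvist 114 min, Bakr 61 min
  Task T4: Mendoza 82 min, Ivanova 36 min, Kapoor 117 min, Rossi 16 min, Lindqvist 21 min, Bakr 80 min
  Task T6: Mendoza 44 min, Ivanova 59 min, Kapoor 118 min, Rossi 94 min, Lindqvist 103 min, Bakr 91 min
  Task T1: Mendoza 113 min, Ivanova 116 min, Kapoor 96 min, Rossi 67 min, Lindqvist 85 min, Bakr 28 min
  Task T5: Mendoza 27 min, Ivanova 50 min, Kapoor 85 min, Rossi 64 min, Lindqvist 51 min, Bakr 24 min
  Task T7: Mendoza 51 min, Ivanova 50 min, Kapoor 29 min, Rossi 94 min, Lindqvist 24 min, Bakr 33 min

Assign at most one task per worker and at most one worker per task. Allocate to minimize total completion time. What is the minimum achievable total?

Min total: 191 min

This is the linear assignment problem.
Optimal: Mendoza→Task T5 (27 min), Ivanova→Task T6 (59 min), Kapoor→Task T3 (37 min), Rossi→Task T4 (16 min), Lindqvist→Task T7 (24 min), Bakr→Task T1 (28 min) — total 27+59+37+16+24+28 = 191 min.
Column-greedy (each task in turn goes to its cheapest remaining worker) gives 195 min, worse by 4.
Next-best assignment: Mendoza→Task T6, Ivanova→Task T3, Kapoor→Task T7, Rossi→Task T4, Lindqvist→Task T5, Bakr→Task T1 = 195 min.
Every other assignment is strictly worse.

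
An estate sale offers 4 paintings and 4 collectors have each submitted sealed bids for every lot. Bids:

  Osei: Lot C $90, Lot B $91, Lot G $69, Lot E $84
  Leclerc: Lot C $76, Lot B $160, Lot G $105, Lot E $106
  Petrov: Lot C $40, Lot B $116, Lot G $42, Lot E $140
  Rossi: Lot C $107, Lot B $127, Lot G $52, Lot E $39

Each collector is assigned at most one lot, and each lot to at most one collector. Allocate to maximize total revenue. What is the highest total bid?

Optimal: Osei→Lot G ($69), Leclerc→Lot B ($160), Petrov→Lot E ($140), Rossi→Lot C ($107) — total 69+160+140+107 = $476.
Row-greedy (each collector in turn takes its best remaining lot) gives $346, worse by 130.
No other one-to-one assignment exceeds $476.

Maximum total: $476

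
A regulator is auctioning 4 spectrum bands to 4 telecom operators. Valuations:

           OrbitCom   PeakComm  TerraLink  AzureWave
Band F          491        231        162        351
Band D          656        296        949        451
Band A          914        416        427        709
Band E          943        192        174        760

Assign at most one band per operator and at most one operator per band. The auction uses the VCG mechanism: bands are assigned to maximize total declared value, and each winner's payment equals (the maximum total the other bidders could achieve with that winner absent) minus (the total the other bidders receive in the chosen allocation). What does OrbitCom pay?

Efficient allocation: OrbitCom→Band A ($914M), PeakComm→Band F ($231M), TerraLink→Band D ($949M), AzureWave→Band E ($760M); total welfare W = $2854M.
OrbitCom receives Band A at value $914M, so the others get W − 914 = $1940M.
Without OrbitCom: best allocation of the remaining 3 bidders over all 4 bands is PeakComm→Band A ($416M), TerraLink→Band D ($949M), AzureWave→Band E ($760M), total $2125M.
VCG payment = (others' best without OrbitCom) − (others' welfare with OrbitCom) = 2125 − 1940 = $185M.

OrbitCom pays $185M.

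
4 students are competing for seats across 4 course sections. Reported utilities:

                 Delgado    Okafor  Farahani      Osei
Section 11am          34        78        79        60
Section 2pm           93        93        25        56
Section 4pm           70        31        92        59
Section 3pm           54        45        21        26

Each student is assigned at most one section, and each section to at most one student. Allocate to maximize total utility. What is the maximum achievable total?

Max total: 299 points

Optimal: Delgado→Section 3pm (54 points), Okafor→Section 2pm (93 points), Farahani→Section 4pm (92 points), Osei→Section 11am (60 points) — total 54+93+92+60 = 299 points.
Column-greedy (each section in turn goes to its best remaining student) gives 276 points, worse by 23.
Next-best assignment: Delgado→Section 2pm, Okafor→Section 3pm, Farahani→Section 4pm, Osei→Section 11am = 290 points.
Swapping Osei↔Farahani (Osei→Section 4pm 59 points, Farahani→Section 11am 79 points) loses 14.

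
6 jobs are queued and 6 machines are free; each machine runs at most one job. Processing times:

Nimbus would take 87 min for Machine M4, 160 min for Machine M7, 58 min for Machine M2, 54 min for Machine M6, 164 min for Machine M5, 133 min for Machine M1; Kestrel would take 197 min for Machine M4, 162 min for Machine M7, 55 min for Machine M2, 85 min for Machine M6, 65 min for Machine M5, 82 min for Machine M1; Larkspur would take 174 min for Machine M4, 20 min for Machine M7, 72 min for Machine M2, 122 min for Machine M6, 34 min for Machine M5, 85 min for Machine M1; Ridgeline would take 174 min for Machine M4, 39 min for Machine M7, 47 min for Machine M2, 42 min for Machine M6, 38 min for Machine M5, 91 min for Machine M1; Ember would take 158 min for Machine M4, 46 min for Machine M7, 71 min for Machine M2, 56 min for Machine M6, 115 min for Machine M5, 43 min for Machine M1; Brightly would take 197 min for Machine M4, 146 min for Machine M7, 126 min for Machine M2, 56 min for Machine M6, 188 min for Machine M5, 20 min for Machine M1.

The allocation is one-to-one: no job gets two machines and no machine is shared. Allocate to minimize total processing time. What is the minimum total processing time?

Minimum total: 276 min

This is the linear assignment problem.
Optimal: Nimbus→Machine M4 (87 min), Kestrel→Machine M2 (55 min), Larkspur→Machine M7 (20 min), Ridgeline→Machine M5 (38 min), Ember→Machine M6 (56 min), Brightly→Machine M1 (20 min) — total 87+55+20+38+56+20 = 276 min.
Column-greedy (each machine in turn goes to its cheapest remaining job) gives 295 min, worse by 19.
Next-best assignment: Nimbus→Machine M4, Kestrel→Machine M2, Larkspur→Machine M5, Ridgeline→Machine M6, Ember→Machine M7, Brightly→Machine M1 = 284 min.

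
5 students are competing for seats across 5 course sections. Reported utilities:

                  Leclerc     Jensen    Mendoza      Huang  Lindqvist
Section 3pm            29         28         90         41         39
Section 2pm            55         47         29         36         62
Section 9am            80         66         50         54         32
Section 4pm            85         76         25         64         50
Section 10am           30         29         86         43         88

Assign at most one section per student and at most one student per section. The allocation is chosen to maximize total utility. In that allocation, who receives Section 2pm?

Optimal: Leclerc→Section 9am (80 points), Jensen→Section 4pm (76 points), Mendoza→Section 3pm (90 points), Huang→Section 2pm (36 points), Lindqvist→Section 10am (88 points) — total 80+76+90+36+88 = 370 points.
Huang's own top section is Section 4pm (64 points), but forcing Huang→Section 4pm and reassigning the rest optimally gives only 369 points — worse by 1.

Huang receives Section 2pm.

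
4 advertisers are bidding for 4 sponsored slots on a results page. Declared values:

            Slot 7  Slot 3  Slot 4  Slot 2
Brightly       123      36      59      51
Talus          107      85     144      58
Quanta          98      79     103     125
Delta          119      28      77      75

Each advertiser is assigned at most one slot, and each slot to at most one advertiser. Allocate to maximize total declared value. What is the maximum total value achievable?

Treat this as an assignment problem: match each advertiser to one slot.
Optimal: Brightly→Slot 3 ($36), Talus→Slot 4 ($144), Quanta→Slot 2 ($125), Delta→Slot 7 ($119) — total 36+144+125+119 = $424.
Row-greedy (each advertiser in turn takes its best remaining slot) gives $420, worse by 4.
Next-best assignment: Brightly→Slot 7, Talus→Slot 4, Quanta→Slot 3, Delta→Slot 2 = $421.
Swapping Brightly↔Quanta (Brightly→Slot 2 $51, Quanta→Slot 3 $79) loses 31.
No other one-to-one assignment exceeds $424.

Maximum total: $424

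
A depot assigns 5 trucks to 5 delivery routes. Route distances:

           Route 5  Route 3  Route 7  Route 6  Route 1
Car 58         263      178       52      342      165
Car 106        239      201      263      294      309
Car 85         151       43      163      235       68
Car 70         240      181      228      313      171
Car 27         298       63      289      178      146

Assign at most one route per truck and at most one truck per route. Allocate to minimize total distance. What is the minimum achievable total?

Minimum total: 683 km

Optimal: Car 58→Route 7 (52 km), Car 106→Route 5 (239 km), Car 85→Route 3 (43 km), Car 70→Route 1 (171 km), Car 27→Route 6 (178 km) — total 52+239+43+171+178 = 683 km.
Row-greedy (each truck in turn takes its cheapest remaining route) gives 739 km, worse by 56.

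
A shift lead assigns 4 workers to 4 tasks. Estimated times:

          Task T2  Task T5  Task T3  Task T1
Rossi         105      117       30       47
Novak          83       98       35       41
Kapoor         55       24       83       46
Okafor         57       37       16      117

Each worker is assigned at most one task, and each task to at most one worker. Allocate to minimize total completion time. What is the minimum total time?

Min total: 152 min

This is a one-to-one assignment (minimum-cost bipartite matching).
Optimal: Rossi→Task T3 (30 min), Novak→Task T1 (41 min), Kapoor→Task T5 (24 min), Okafor→Task T2 (57 min) — total 30+41+24+57 = 152 min.
Min-entry greedy (repeatedly take the single cheapest remaining cell) gives 186 min, worse by 34.
Next-best assignment: Rossi→Task T3, Novak→Task T1, Kapoor→Task T2, Okafor→Task T5 = 163 min.
Swapping Kapoor↔Rossi (Kapoor→Task T3 83 min, Rossi→Task T5 117 min) adds 146.
Every other assignment is strictly worse.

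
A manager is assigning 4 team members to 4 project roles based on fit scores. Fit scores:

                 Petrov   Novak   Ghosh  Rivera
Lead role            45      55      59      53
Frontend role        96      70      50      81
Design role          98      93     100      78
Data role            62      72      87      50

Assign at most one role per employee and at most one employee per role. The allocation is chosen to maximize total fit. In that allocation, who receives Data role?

This is a one-to-one assignment (maximum-weight bipartite matching).
Optimal: Petrov→Frontend role (96 pts), Novak→Design role (93 pts), Ghosh→Data role (87 pts), Rivera→Lead role (53 pts) — total 96+93+87+53 = 329 pts.
Max-entry greedy (repeatedly take the single best remaining cell) gives 321 pts, worse by 8.
Swapping Ghosh↔Novak (Ghosh→Design role 100 pts, Novak→Data role 72 pts) loses 8.
Checked against all permutations: 329 pts is optimal.
Ghosh's own top role is Design role (100 pts), but forcing Ghosh→Design role and reassigning the rest optimally gives only 321 pts — worse by 8.

Ghosh receives Data role.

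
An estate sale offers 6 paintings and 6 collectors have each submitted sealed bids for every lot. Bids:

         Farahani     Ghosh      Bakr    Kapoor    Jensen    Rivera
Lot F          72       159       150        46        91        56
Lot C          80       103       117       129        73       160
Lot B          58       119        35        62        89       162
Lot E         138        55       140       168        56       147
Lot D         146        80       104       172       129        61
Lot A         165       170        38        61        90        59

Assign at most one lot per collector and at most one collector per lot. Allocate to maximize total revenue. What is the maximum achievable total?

Max total: $900

Optimal: Farahani→Lot A ($165), Ghosh→Lot F ($159), Bakr→Lot C ($117), Kapoor→Lot E ($168), Jensen→Lot D ($129), Rivera→Lot B ($162) — total 165+159+117+168+129+162 = $900.
Column-greedy (each lot in turn goes to its best remaining collector) gives $760, worse by 140.
Next-best assignment: Farahani→Lot A, Ghosh→Lot B, Bakr→Lot F, Kapoor→Lot E, Jensen→Lot D, Rivera→Lot C = $891.
No other one-to-one assignment exceeds $900.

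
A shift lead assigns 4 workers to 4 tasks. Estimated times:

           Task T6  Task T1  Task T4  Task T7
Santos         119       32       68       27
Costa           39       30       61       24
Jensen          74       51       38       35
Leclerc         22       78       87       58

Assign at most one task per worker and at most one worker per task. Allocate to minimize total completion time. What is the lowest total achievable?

Minimum total: 116 min

This is the linear assignment problem.
Optimal: Santos→Task T1 (32 min), Costa→Task T7 (24 min), Jensen→Task T4 (38 min), Leclerc→Task T6 (22 min) — total 32+24+38+22 = 116 min.
Column-greedy (each task in turn goes to its cheapest remaining worker) gives 117 min, worse by 1.
Next-best assignment: Santos→Task T7, Costa→Task T1, Jensen→Task T4, Leclerc→Task T6 = 117 min.
Swapping Santos↔Leclerc (Santos→Task T6 119 min, Leclerc→Task T1 78 min) adds 143.
Checked against all permutations: 116 min is optimal.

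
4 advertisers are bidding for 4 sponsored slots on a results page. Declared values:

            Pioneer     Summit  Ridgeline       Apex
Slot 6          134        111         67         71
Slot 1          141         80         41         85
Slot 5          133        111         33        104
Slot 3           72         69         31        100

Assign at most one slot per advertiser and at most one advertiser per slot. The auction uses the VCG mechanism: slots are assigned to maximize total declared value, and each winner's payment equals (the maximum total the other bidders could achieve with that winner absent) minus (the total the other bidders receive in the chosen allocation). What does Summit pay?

Efficient allocation: Pioneer→Slot 1 ($141), Summit→Slot 5 ($111), Ridgeline→Slot 6 ($67), Apex→Slot 3 ($100); total welfare W = $419.
Summit receives Slot 5 at value $111, so the others get W − 111 = $308.
Without Summit: best allocation of the remaining 3 bidders over all 4 slots is Pioneer→Slot 1 ($141), Ridgeline→Slot 6 ($67), Apex→Slot 5 ($104), total $312.
VCG payment = (others' best without Summit) − (others' welfare with Summit) = 312 − 308 = $4.

Summit pays $4.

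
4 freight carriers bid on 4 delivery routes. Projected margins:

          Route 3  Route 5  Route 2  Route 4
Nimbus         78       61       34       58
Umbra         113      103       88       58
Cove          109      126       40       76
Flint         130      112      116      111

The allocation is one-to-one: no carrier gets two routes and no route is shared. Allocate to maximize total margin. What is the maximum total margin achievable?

Max total: $413k

Optimal: Nimbus→Route 4 ($58k), Umbra→Route 3 ($113k), Cove→Route 5 ($126k), Flint→Route 2 ($116k) — total 58+113+126+116 = $413k.
Max-entry greedy (repeatedly take the single best remaining cell) gives $402k, worse by 11.
No other one-to-one assignment exceeds $413k.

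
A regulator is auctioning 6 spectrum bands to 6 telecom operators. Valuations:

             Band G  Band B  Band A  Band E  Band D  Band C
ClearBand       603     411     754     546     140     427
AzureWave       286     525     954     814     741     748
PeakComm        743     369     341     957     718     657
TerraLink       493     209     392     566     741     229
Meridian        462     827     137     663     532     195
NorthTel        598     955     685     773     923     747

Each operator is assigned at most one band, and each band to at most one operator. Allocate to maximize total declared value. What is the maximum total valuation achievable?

Maximum total: $4829M

Optimal: ClearBand→Band G ($603M), AzureWave→Band A ($954M), PeakComm→Band E ($957M), TerraLink→Band D ($741M), Meridian→Band B ($827M), NorthTel→Band C ($747M) — total 603+954+957+741+827+747 = $4829M.
Column-greedy (each band in turn goes to its best remaining operator) gives $4483M, worse by 346.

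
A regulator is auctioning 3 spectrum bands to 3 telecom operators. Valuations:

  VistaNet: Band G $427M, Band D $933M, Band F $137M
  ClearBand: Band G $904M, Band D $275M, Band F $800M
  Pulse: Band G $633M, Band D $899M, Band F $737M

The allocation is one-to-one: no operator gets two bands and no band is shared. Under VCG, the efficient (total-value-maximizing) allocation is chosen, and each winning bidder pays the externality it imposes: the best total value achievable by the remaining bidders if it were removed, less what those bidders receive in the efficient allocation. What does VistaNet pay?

VistaNet pays $162M.

Efficient allocation: VistaNet→Band D ($933M), ClearBand→Band G ($904M), Pulse→Band F ($737M); total welfare W = $2574M.
VistaNet receives Band D at value $933M, so the others get W − 933 = $1641M.
Without VistaNet: best allocation of the remaining 2 bidders over all 3 bands is ClearBand→Band G ($904M), Pulse→Band D ($899M), total $1803M.
VCG payment = (others' best without VistaNet) − (others' welfare with VistaNet) = 1803 − 1641 = $162M.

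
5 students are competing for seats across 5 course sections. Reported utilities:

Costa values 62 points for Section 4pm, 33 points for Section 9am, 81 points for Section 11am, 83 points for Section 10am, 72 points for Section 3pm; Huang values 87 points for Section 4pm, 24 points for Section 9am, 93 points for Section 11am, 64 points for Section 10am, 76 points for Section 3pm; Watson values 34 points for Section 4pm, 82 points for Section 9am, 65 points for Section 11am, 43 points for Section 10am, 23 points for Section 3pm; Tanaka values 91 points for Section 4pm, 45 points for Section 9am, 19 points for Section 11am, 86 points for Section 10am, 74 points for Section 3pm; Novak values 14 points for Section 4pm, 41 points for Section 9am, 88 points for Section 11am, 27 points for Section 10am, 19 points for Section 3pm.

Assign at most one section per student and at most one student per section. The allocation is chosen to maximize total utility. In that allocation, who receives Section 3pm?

Huang receives Section 3pm.

Optimal: Costa→Section 10am (83 points), Huang→Section 3pm (76 points), Watson→Section 9am (82 points), Tanaka→Section 4pm (91 points), Novak→Section 11am (88 points) — total 83+76+82+91+88 = 420 points.
Row-greedy (each student in turn takes its best remaining section) gives 368 points, worse by 52.
Swapping Novak↔Watson (Novak→Section 9am 41 points, Watson→Section 11am 65 points) loses 64.
Huang's own top section is Section 11am (93 points), but forcing Huang→Section 11am and reassigning the rest optimally gives only 368 points — worse by 52.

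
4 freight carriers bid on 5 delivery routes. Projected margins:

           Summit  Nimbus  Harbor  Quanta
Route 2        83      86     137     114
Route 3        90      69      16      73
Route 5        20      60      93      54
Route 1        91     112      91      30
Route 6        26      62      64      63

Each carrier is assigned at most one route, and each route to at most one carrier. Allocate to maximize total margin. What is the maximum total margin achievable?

Treat this as an assignment problem: match each carrier to one route.
Optimal: Summit→Route 3 ($90k), Nimbus→Route 1 ($112k), Harbor→Route 5 ($93k), Quanta→Route 2 ($114k) — total 90+112+93+114 = $409k.
Column-greedy (each route in turn goes to its best remaining carrier) gives $317k, worse by 92.
Next-best assignment: Summit→Route 3, Nimbus→Route 1, Harbor→Route 2, Quanta→Route 6 = $402k.
Swapping Summit↔Nimbus (Summit→Route 1 $91k, Nimbus→Route 3 $69k) loses 42.
Every other assignment is strictly worse.

Max total: $409k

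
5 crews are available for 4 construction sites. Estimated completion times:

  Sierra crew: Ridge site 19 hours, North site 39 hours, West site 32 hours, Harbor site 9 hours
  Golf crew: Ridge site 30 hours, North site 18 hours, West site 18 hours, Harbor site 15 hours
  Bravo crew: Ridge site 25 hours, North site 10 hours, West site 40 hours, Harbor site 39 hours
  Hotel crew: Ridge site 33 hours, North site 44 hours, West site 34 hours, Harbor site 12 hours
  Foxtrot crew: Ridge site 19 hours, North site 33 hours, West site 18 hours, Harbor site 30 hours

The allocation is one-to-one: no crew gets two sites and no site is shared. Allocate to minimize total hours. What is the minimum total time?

Optimal: Foxtrot crew→Ridge site (19 hours), Bravo crew→North site (10 hours), Golf crew→West site (18 hours), Sierra crew→Harbor site (9 hours) — total 19+10+18+9 = 56 hours.
Column-greedy (each site in turn goes to its cheapest remaining crew) gives 59 hours, worse by 3.
Next-best assignment: Sierra crew→Ridge site, Bravo crew→North site, Golf crew→West site, Hotel crew→Harbor site = 59 hours.
Checked against all permutations: 56 hours is optimal.

Minimum total: 56 hours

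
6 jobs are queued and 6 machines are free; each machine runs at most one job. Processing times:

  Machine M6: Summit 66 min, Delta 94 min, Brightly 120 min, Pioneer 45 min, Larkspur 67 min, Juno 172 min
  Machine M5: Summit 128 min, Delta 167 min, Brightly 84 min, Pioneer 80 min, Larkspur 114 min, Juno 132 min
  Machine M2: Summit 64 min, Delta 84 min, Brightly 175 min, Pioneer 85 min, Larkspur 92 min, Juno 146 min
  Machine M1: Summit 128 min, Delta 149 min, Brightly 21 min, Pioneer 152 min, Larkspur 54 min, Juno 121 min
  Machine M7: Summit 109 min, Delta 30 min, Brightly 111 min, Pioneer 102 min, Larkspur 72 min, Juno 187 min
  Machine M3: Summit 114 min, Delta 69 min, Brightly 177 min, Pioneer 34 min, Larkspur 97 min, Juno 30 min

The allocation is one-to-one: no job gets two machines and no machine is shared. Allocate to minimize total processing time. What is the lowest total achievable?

Minimum total: 292 min

Optimal: Summit→Machine M2 (64 min), Delta→Machine M7 (30 min), Brightly→Machine M1 (21 min), Pioneer→Machine M5 (80 min), Larkspur→Machine M6 (67 min), Juno→Machine M3 (30 min) — total 64+30+21+80+67+30 = 292 min.
Min-entry greedy (repeatedly take the single cheapest remaining cell) gives 304 min, worse by 12.
Next-best assignment: Summit→Machine M2, Delta→Machine M7, Brightly→Machine M1, Pioneer→Machine M6, Larkspur→Machine M5, Juno→Machine M3 = 304 min.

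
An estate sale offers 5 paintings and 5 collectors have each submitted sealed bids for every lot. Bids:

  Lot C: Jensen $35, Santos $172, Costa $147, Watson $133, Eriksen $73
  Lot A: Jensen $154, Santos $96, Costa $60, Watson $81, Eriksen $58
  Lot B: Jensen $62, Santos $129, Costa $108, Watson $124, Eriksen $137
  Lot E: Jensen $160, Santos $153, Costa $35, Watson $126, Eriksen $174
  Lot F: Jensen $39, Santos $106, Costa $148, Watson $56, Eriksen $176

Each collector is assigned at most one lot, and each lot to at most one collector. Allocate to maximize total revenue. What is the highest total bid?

Max total: $772

Optimal: Jensen→Lot A ($154), Santos→Lot C ($172), Costa→Lot F ($148), Watson→Lot B ($124), Eriksen→Lot E ($174) — total 154+172+148+124+174 = $772.
Max-entry greedy (repeatedly take the single best remaining cell) gives $692, worse by 80.
Next-best assignment: Jensen→Lot A, Santos→Lot E, Costa→Lot C, Watson→Lot B, Eriksen→Lot F = $754.
Checked against all permutations: $772 is optimal.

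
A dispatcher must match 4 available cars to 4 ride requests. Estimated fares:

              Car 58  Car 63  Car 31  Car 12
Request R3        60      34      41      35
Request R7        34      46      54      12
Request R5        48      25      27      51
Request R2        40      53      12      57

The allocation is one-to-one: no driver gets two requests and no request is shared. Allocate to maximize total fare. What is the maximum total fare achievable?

This is the linear assignment problem.
Optimal: Car 58→Request R3 ($60), Car 63→Request R2 ($53), Car 31→Request R7 ($54), Car 12→Request R5 ($51) — total 60+53+54+51 = $218.
Max-entry greedy (repeatedly take the single best remaining cell) gives $196, worse by 22.

Max total: $218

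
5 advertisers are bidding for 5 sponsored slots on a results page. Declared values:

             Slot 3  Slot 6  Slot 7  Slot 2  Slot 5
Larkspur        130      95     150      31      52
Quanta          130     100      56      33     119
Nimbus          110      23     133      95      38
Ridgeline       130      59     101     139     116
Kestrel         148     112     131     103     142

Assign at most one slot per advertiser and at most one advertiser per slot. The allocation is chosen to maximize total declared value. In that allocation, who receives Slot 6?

This is the linear assignment problem.
Optimal: Larkspur→Slot 3 ($130), Quanta→Slot 6 ($100), Nimbus→Slot 7 ($133), Ridgeline→Slot 2 ($139), Kestrel→Slot 5 ($142) — total 130+100+133+139+142 = $644.
Row-greedy (each advertiser in turn takes its best remaining slot) gives $603, worse by 41.
Swapping Nimbus↔Kestrel (Nimbus→Slot 5 $38, Kestrel→Slot 7 $131) loses 106.
Quanta's own top slot is Slot 3 ($130), but forcing Quanta→Slot 3 and reassigning the rest optimally gives only $639 — worse by 5.

Quanta receives Slot 6.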